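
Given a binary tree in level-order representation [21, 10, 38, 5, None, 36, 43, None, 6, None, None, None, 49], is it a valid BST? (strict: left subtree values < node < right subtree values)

Level-order array: [21, 10, 38, 5, None, 36, 43, None, 6, None, None, None, 49]
Validate using subtree bounds (lo, hi): at each node, require lo < value < hi,
then recurse left with hi=value and right with lo=value.
Preorder trace (stopping at first violation):
  at node 21 with bounds (-inf, +inf): OK
  at node 10 with bounds (-inf, 21): OK
  at node 5 with bounds (-inf, 10): OK
  at node 6 with bounds (5, 10): OK
  at node 38 with bounds (21, +inf): OK
  at node 36 with bounds (21, 38): OK
  at node 43 with bounds (38, +inf): OK
  at node 49 with bounds (43, +inf): OK
No violation found at any node.
Result: Valid BST


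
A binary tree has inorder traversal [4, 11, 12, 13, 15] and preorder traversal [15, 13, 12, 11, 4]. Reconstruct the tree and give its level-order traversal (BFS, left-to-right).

Inorder:  [4, 11, 12, 13, 15]
Preorder: [15, 13, 12, 11, 4]
Algorithm: preorder visits root first, so consume preorder in order;
for each root, split the current inorder slice at that value into
left-subtree inorder and right-subtree inorder, then recurse.
Recursive splits:
  root=15; inorder splits into left=[4, 11, 12, 13], right=[]
  root=13; inorder splits into left=[4, 11, 12], right=[]
  root=12; inorder splits into left=[4, 11], right=[]
  root=11; inorder splits into left=[4], right=[]
  root=4; inorder splits into left=[], right=[]
Reconstructed level-order: [15, 13, 12, 11, 4]


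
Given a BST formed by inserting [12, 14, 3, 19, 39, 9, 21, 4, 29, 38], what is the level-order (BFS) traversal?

Tree insertion order: [12, 14, 3, 19, 39, 9, 21, 4, 29, 38]
Tree (level-order array): [12, 3, 14, None, 9, None, 19, 4, None, None, 39, None, None, 21, None, None, 29, None, 38]
BFS from the root, enqueuing left then right child of each popped node:
  queue [12] -> pop 12, enqueue [3, 14], visited so far: [12]
  queue [3, 14] -> pop 3, enqueue [9], visited so far: [12, 3]
  queue [14, 9] -> pop 14, enqueue [19], visited so far: [12, 3, 14]
  queue [9, 19] -> pop 9, enqueue [4], visited so far: [12, 3, 14, 9]
  queue [19, 4] -> pop 19, enqueue [39], visited so far: [12, 3, 14, 9, 19]
  queue [4, 39] -> pop 4, enqueue [none], visited so far: [12, 3, 14, 9, 19, 4]
  queue [39] -> pop 39, enqueue [21], visited so far: [12, 3, 14, 9, 19, 4, 39]
  queue [21] -> pop 21, enqueue [29], visited so far: [12, 3, 14, 9, 19, 4, 39, 21]
  queue [29] -> pop 29, enqueue [38], visited so far: [12, 3, 14, 9, 19, 4, 39, 21, 29]
  queue [38] -> pop 38, enqueue [none], visited so far: [12, 3, 14, 9, 19, 4, 39, 21, 29, 38]
Result: [12, 3, 14, 9, 19, 4, 39, 21, 29, 38]


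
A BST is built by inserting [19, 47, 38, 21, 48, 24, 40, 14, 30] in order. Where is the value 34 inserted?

Starting tree (level order): [19, 14, 47, None, None, 38, 48, 21, 40, None, None, None, 24, None, None, None, 30]
Insertion path: 19 -> 47 -> 38 -> 21 -> 24 -> 30
Result: insert 34 as right child of 30
Final tree (level order): [19, 14, 47, None, None, 38, 48, 21, 40, None, None, None, 24, None, None, None, 30, None, 34]


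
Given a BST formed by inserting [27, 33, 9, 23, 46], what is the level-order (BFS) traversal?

Tree insertion order: [27, 33, 9, 23, 46]
Tree (level-order array): [27, 9, 33, None, 23, None, 46]
BFS from the root, enqueuing left then right child of each popped node:
  queue [27] -> pop 27, enqueue [9, 33], visited so far: [27]
  queue [9, 33] -> pop 9, enqueue [23], visited so far: [27, 9]
  queue [33, 23] -> pop 33, enqueue [46], visited so far: [27, 9, 33]
  queue [23, 46] -> pop 23, enqueue [none], visited so far: [27, 9, 33, 23]
  queue [46] -> pop 46, enqueue [none], visited so far: [27, 9, 33, 23, 46]
Result: [27, 9, 33, 23, 46]


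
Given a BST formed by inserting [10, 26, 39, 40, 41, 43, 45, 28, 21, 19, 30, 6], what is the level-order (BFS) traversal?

Tree insertion order: [10, 26, 39, 40, 41, 43, 45, 28, 21, 19, 30, 6]
Tree (level-order array): [10, 6, 26, None, None, 21, 39, 19, None, 28, 40, None, None, None, 30, None, 41, None, None, None, 43, None, 45]
BFS from the root, enqueuing left then right child of each popped node:
  queue [10] -> pop 10, enqueue [6, 26], visited so far: [10]
  queue [6, 26] -> pop 6, enqueue [none], visited so far: [10, 6]
  queue [26] -> pop 26, enqueue [21, 39], visited so far: [10, 6, 26]
  queue [21, 39] -> pop 21, enqueue [19], visited so far: [10, 6, 26, 21]
  queue [39, 19] -> pop 39, enqueue [28, 40], visited so far: [10, 6, 26, 21, 39]
  queue [19, 28, 40] -> pop 19, enqueue [none], visited so far: [10, 6, 26, 21, 39, 19]
  queue [28, 40] -> pop 28, enqueue [30], visited so far: [10, 6, 26, 21, 39, 19, 28]
  queue [40, 30] -> pop 40, enqueue [41], visited so far: [10, 6, 26, 21, 39, 19, 28, 40]
  queue [30, 41] -> pop 30, enqueue [none], visited so far: [10, 6, 26, 21, 39, 19, 28, 40, 30]
  queue [41] -> pop 41, enqueue [43], visited so far: [10, 6, 26, 21, 39, 19, 28, 40, 30, 41]
  queue [43] -> pop 43, enqueue [45], visited so far: [10, 6, 26, 21, 39, 19, 28, 40, 30, 41, 43]
  queue [45] -> pop 45, enqueue [none], visited so far: [10, 6, 26, 21, 39, 19, 28, 40, 30, 41, 43, 45]
Result: [10, 6, 26, 21, 39, 19, 28, 40, 30, 41, 43, 45]


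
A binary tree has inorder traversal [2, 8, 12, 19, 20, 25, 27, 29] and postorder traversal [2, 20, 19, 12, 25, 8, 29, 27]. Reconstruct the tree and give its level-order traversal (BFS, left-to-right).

Inorder:   [2, 8, 12, 19, 20, 25, 27, 29]
Postorder: [2, 20, 19, 12, 25, 8, 29, 27]
Algorithm: postorder visits root last, so walk postorder right-to-left;
each value is the root of the current inorder slice — split it at that
value, recurse on the right subtree first, then the left.
Recursive splits:
  root=27; inorder splits into left=[2, 8, 12, 19, 20, 25], right=[29]
  root=29; inorder splits into left=[], right=[]
  root=8; inorder splits into left=[2], right=[12, 19, 20, 25]
  root=25; inorder splits into left=[12, 19, 20], right=[]
  root=12; inorder splits into left=[], right=[19, 20]
  root=19; inorder splits into left=[], right=[20]
  root=20; inorder splits into left=[], right=[]
  root=2; inorder splits into left=[], right=[]
Reconstructed level-order: [27, 8, 29, 2, 25, 12, 19, 20]


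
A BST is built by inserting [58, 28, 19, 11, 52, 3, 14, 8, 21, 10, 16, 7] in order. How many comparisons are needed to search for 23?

Search path for 23: 58 -> 28 -> 19 -> 21
Found: False
Comparisons: 4


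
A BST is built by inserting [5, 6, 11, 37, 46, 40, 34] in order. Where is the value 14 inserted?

Starting tree (level order): [5, None, 6, None, 11, None, 37, 34, 46, None, None, 40]
Insertion path: 5 -> 6 -> 11 -> 37 -> 34
Result: insert 14 as left child of 34
Final tree (level order): [5, None, 6, None, 11, None, 37, 34, 46, 14, None, 40]


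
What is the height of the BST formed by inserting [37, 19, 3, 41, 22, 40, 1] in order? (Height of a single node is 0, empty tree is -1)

Insertion order: [37, 19, 3, 41, 22, 40, 1]
Tree (level-order array): [37, 19, 41, 3, 22, 40, None, 1]
Compute height bottom-up (empty subtree = -1):
  height(1) = 1 + max(-1, -1) = 0
  height(3) = 1 + max(0, -1) = 1
  height(22) = 1 + max(-1, -1) = 0
  height(19) = 1 + max(1, 0) = 2
  height(40) = 1 + max(-1, -1) = 0
  height(41) = 1 + max(0, -1) = 1
  height(37) = 1 + max(2, 1) = 3
Height = 3


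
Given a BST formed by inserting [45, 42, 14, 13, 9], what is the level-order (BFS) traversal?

Tree insertion order: [45, 42, 14, 13, 9]
Tree (level-order array): [45, 42, None, 14, None, 13, None, 9]
BFS from the root, enqueuing left then right child of each popped node:
  queue [45] -> pop 45, enqueue [42], visited so far: [45]
  queue [42] -> pop 42, enqueue [14], visited so far: [45, 42]
  queue [14] -> pop 14, enqueue [13], visited so far: [45, 42, 14]
  queue [13] -> pop 13, enqueue [9], visited so far: [45, 42, 14, 13]
  queue [9] -> pop 9, enqueue [none], visited so far: [45, 42, 14, 13, 9]
Result: [45, 42, 14, 13, 9]


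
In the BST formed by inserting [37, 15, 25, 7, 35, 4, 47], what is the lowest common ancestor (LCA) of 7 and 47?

Tree insertion order: [37, 15, 25, 7, 35, 4, 47]
Tree (level-order array): [37, 15, 47, 7, 25, None, None, 4, None, None, 35]
In a BST, the LCA of p=7, q=47 is the first node v on the
root-to-leaf path with p <= v <= q (go left if both < v, right if both > v).
Walk from root:
  at 37: 7 <= 37 <= 47, this is the LCA
LCA = 37


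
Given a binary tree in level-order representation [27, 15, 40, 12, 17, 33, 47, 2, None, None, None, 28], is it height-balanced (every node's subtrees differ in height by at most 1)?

Tree (level-order array): [27, 15, 40, 12, 17, 33, 47, 2, None, None, None, 28]
Definition: a tree is height-balanced if, at every node, |h(left) - h(right)| <= 1 (empty subtree has height -1).
Bottom-up per-node check:
  node 2: h_left=-1, h_right=-1, diff=0 [OK], height=0
  node 12: h_left=0, h_right=-1, diff=1 [OK], height=1
  node 17: h_left=-1, h_right=-1, diff=0 [OK], height=0
  node 15: h_left=1, h_right=0, diff=1 [OK], height=2
  node 28: h_left=-1, h_right=-1, diff=0 [OK], height=0
  node 33: h_left=0, h_right=-1, diff=1 [OK], height=1
  node 47: h_left=-1, h_right=-1, diff=0 [OK], height=0
  node 40: h_left=1, h_right=0, diff=1 [OK], height=2
  node 27: h_left=2, h_right=2, diff=0 [OK], height=3
All nodes satisfy the balance condition.
Result: Balanced


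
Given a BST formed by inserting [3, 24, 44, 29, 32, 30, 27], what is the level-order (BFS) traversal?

Tree insertion order: [3, 24, 44, 29, 32, 30, 27]
Tree (level-order array): [3, None, 24, None, 44, 29, None, 27, 32, None, None, 30]
BFS from the root, enqueuing left then right child of each popped node:
  queue [3] -> pop 3, enqueue [24], visited so far: [3]
  queue [24] -> pop 24, enqueue [44], visited so far: [3, 24]
  queue [44] -> pop 44, enqueue [29], visited so far: [3, 24, 44]
  queue [29] -> pop 29, enqueue [27, 32], visited so far: [3, 24, 44, 29]
  queue [27, 32] -> pop 27, enqueue [none], visited so far: [3, 24, 44, 29, 27]
  queue [32] -> pop 32, enqueue [30], visited so far: [3, 24, 44, 29, 27, 32]
  queue [30] -> pop 30, enqueue [none], visited so far: [3, 24, 44, 29, 27, 32, 30]
Result: [3, 24, 44, 29, 27, 32, 30]


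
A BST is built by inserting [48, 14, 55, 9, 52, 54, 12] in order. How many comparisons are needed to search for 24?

Search path for 24: 48 -> 14
Found: False
Comparisons: 2


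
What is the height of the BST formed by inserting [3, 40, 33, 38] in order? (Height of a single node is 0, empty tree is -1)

Insertion order: [3, 40, 33, 38]
Tree (level-order array): [3, None, 40, 33, None, None, 38]
Compute height bottom-up (empty subtree = -1):
  height(38) = 1 + max(-1, -1) = 0
  height(33) = 1 + max(-1, 0) = 1
  height(40) = 1 + max(1, -1) = 2
  height(3) = 1 + max(-1, 2) = 3
Height = 3


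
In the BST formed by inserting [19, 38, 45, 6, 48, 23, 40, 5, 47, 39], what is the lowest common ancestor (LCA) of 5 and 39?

Tree insertion order: [19, 38, 45, 6, 48, 23, 40, 5, 47, 39]
Tree (level-order array): [19, 6, 38, 5, None, 23, 45, None, None, None, None, 40, 48, 39, None, 47]
In a BST, the LCA of p=5, q=39 is the first node v on the
root-to-leaf path with p <= v <= q (go left if both < v, right if both > v).
Walk from root:
  at 19: 5 <= 19 <= 39, this is the LCA
LCA = 19


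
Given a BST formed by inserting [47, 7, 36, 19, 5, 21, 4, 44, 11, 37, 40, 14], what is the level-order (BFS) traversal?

Tree insertion order: [47, 7, 36, 19, 5, 21, 4, 44, 11, 37, 40, 14]
Tree (level-order array): [47, 7, None, 5, 36, 4, None, 19, 44, None, None, 11, 21, 37, None, None, 14, None, None, None, 40]
BFS from the root, enqueuing left then right child of each popped node:
  queue [47] -> pop 47, enqueue [7], visited so far: [47]
  queue [7] -> pop 7, enqueue [5, 36], visited so far: [47, 7]
  queue [5, 36] -> pop 5, enqueue [4], visited so far: [47, 7, 5]
  queue [36, 4] -> pop 36, enqueue [19, 44], visited so far: [47, 7, 5, 36]
  queue [4, 19, 44] -> pop 4, enqueue [none], visited so far: [47, 7, 5, 36, 4]
  queue [19, 44] -> pop 19, enqueue [11, 21], visited so far: [47, 7, 5, 36, 4, 19]
  queue [44, 11, 21] -> pop 44, enqueue [37], visited so far: [47, 7, 5, 36, 4, 19, 44]
  queue [11, 21, 37] -> pop 11, enqueue [14], visited so far: [47, 7, 5, 36, 4, 19, 44, 11]
  queue [21, 37, 14] -> pop 21, enqueue [none], visited so far: [47, 7, 5, 36, 4, 19, 44, 11, 21]
  queue [37, 14] -> pop 37, enqueue [40], visited so far: [47, 7, 5, 36, 4, 19, 44, 11, 21, 37]
  queue [14, 40] -> pop 14, enqueue [none], visited so far: [47, 7, 5, 36, 4, 19, 44, 11, 21, 37, 14]
  queue [40] -> pop 40, enqueue [none], visited so far: [47, 7, 5, 36, 4, 19, 44, 11, 21, 37, 14, 40]
Result: [47, 7, 5, 36, 4, 19, 44, 11, 21, 37, 14, 40]


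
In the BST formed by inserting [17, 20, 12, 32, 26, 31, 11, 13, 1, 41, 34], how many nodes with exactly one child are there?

Tree built from: [17, 20, 12, 32, 26, 31, 11, 13, 1, 41, 34]
Tree (level-order array): [17, 12, 20, 11, 13, None, 32, 1, None, None, None, 26, 41, None, None, None, 31, 34]
Rule: These are nodes with exactly 1 non-null child.
Per-node child counts:
  node 17: 2 child(ren)
  node 12: 2 child(ren)
  node 11: 1 child(ren)
  node 1: 0 child(ren)
  node 13: 0 child(ren)
  node 20: 1 child(ren)
  node 32: 2 child(ren)
  node 26: 1 child(ren)
  node 31: 0 child(ren)
  node 41: 1 child(ren)
  node 34: 0 child(ren)
Matching nodes: [11, 20, 26, 41]
Count of nodes with exactly one child: 4


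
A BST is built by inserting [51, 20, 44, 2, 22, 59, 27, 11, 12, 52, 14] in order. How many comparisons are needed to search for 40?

Search path for 40: 51 -> 20 -> 44 -> 22 -> 27
Found: False
Comparisons: 5


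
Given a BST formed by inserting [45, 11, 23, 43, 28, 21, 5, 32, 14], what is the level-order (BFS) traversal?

Tree insertion order: [45, 11, 23, 43, 28, 21, 5, 32, 14]
Tree (level-order array): [45, 11, None, 5, 23, None, None, 21, 43, 14, None, 28, None, None, None, None, 32]
BFS from the root, enqueuing left then right child of each popped node:
  queue [45] -> pop 45, enqueue [11], visited so far: [45]
  queue [11] -> pop 11, enqueue [5, 23], visited so far: [45, 11]
  queue [5, 23] -> pop 5, enqueue [none], visited so far: [45, 11, 5]
  queue [23] -> pop 23, enqueue [21, 43], visited so far: [45, 11, 5, 23]
  queue [21, 43] -> pop 21, enqueue [14], visited so far: [45, 11, 5, 23, 21]
  queue [43, 14] -> pop 43, enqueue [28], visited so far: [45, 11, 5, 23, 21, 43]
  queue [14, 28] -> pop 14, enqueue [none], visited so far: [45, 11, 5, 23, 21, 43, 14]
  queue [28] -> pop 28, enqueue [32], visited so far: [45, 11, 5, 23, 21, 43, 14, 28]
  queue [32] -> pop 32, enqueue [none], visited so far: [45, 11, 5, 23, 21, 43, 14, 28, 32]
Result: [45, 11, 5, 23, 21, 43, 14, 28, 32]


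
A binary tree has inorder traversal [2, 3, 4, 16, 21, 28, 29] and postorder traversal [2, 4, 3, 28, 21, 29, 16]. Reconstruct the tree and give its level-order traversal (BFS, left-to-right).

Inorder:   [2, 3, 4, 16, 21, 28, 29]
Postorder: [2, 4, 3, 28, 21, 29, 16]
Algorithm: postorder visits root last, so walk postorder right-to-left;
each value is the root of the current inorder slice — split it at that
value, recurse on the right subtree first, then the left.
Recursive splits:
  root=16; inorder splits into left=[2, 3, 4], right=[21, 28, 29]
  root=29; inorder splits into left=[21, 28], right=[]
  root=21; inorder splits into left=[], right=[28]
  root=28; inorder splits into left=[], right=[]
  root=3; inorder splits into left=[2], right=[4]
  root=4; inorder splits into left=[], right=[]
  root=2; inorder splits into left=[], right=[]
Reconstructed level-order: [16, 3, 29, 2, 4, 21, 28]


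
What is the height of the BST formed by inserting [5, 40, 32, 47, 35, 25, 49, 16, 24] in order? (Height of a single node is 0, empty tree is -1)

Insertion order: [5, 40, 32, 47, 35, 25, 49, 16, 24]
Tree (level-order array): [5, None, 40, 32, 47, 25, 35, None, 49, 16, None, None, None, None, None, None, 24]
Compute height bottom-up (empty subtree = -1):
  height(24) = 1 + max(-1, -1) = 0
  height(16) = 1 + max(-1, 0) = 1
  height(25) = 1 + max(1, -1) = 2
  height(35) = 1 + max(-1, -1) = 0
  height(32) = 1 + max(2, 0) = 3
  height(49) = 1 + max(-1, -1) = 0
  height(47) = 1 + max(-1, 0) = 1
  height(40) = 1 + max(3, 1) = 4
  height(5) = 1 + max(-1, 4) = 5
Height = 5


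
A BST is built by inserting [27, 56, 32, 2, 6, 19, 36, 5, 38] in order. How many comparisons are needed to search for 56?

Search path for 56: 27 -> 56
Found: True
Comparisons: 2


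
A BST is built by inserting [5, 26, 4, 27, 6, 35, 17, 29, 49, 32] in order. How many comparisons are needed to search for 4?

Search path for 4: 5 -> 4
Found: True
Comparisons: 2


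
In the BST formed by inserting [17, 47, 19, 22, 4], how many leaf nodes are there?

Tree built from: [17, 47, 19, 22, 4]
Tree (level-order array): [17, 4, 47, None, None, 19, None, None, 22]
Rule: A leaf has 0 children.
Per-node child counts:
  node 17: 2 child(ren)
  node 4: 0 child(ren)
  node 47: 1 child(ren)
  node 19: 1 child(ren)
  node 22: 0 child(ren)
Matching nodes: [4, 22]
Count of leaf nodes: 2


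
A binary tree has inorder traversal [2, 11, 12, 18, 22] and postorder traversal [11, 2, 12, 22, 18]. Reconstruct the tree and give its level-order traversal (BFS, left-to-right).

Inorder:   [2, 11, 12, 18, 22]
Postorder: [11, 2, 12, 22, 18]
Algorithm: postorder visits root last, so walk postorder right-to-left;
each value is the root of the current inorder slice — split it at that
value, recurse on the right subtree first, then the left.
Recursive splits:
  root=18; inorder splits into left=[2, 11, 12], right=[22]
  root=22; inorder splits into left=[], right=[]
  root=12; inorder splits into left=[2, 11], right=[]
  root=2; inorder splits into left=[], right=[11]
  root=11; inorder splits into left=[], right=[]
Reconstructed level-order: [18, 12, 22, 2, 11]


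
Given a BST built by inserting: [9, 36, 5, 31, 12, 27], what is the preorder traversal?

Tree insertion order: [9, 36, 5, 31, 12, 27]
Tree (level-order array): [9, 5, 36, None, None, 31, None, 12, None, None, 27]
Preorder traversal: [9, 5, 36, 31, 12, 27]


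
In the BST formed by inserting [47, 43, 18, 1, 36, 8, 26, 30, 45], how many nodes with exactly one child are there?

Tree built from: [47, 43, 18, 1, 36, 8, 26, 30, 45]
Tree (level-order array): [47, 43, None, 18, 45, 1, 36, None, None, None, 8, 26, None, None, None, None, 30]
Rule: These are nodes with exactly 1 non-null child.
Per-node child counts:
  node 47: 1 child(ren)
  node 43: 2 child(ren)
  node 18: 2 child(ren)
  node 1: 1 child(ren)
  node 8: 0 child(ren)
  node 36: 1 child(ren)
  node 26: 1 child(ren)
  node 30: 0 child(ren)
  node 45: 0 child(ren)
Matching nodes: [47, 1, 36, 26]
Count of nodes with exactly one child: 4


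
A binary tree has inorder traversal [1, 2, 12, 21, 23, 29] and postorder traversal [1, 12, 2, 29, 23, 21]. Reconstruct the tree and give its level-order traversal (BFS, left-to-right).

Inorder:   [1, 2, 12, 21, 23, 29]
Postorder: [1, 12, 2, 29, 23, 21]
Algorithm: postorder visits root last, so walk postorder right-to-left;
each value is the root of the current inorder slice — split it at that
value, recurse on the right subtree first, then the left.
Recursive splits:
  root=21; inorder splits into left=[1, 2, 12], right=[23, 29]
  root=23; inorder splits into left=[], right=[29]
  root=29; inorder splits into left=[], right=[]
  root=2; inorder splits into left=[1], right=[12]
  root=12; inorder splits into left=[], right=[]
  root=1; inorder splits into left=[], right=[]
Reconstructed level-order: [21, 2, 23, 1, 12, 29]


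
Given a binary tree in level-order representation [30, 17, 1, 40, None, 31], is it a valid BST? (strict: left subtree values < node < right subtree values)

Level-order array: [30, 17, 1, 40, None, 31]
Validate using subtree bounds (lo, hi): at each node, require lo < value < hi,
then recurse left with hi=value and right with lo=value.
Preorder trace (stopping at first violation):
  at node 30 with bounds (-inf, +inf): OK
  at node 17 with bounds (-inf, 30): OK
  at node 40 with bounds (-inf, 17): VIOLATION
Node 40 violates its bound: not (-inf < 40 < 17).
Result: Not a valid BST


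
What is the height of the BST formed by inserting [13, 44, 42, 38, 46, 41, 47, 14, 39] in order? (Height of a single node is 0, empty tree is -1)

Insertion order: [13, 44, 42, 38, 46, 41, 47, 14, 39]
Tree (level-order array): [13, None, 44, 42, 46, 38, None, None, 47, 14, 41, None, None, None, None, 39]
Compute height bottom-up (empty subtree = -1):
  height(14) = 1 + max(-1, -1) = 0
  height(39) = 1 + max(-1, -1) = 0
  height(41) = 1 + max(0, -1) = 1
  height(38) = 1 + max(0, 1) = 2
  height(42) = 1 + max(2, -1) = 3
  height(47) = 1 + max(-1, -1) = 0
  height(46) = 1 + max(-1, 0) = 1
  height(44) = 1 + max(3, 1) = 4
  height(13) = 1 + max(-1, 4) = 5
Height = 5


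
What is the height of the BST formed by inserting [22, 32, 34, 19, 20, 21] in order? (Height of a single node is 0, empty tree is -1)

Insertion order: [22, 32, 34, 19, 20, 21]
Tree (level-order array): [22, 19, 32, None, 20, None, 34, None, 21]
Compute height bottom-up (empty subtree = -1):
  height(21) = 1 + max(-1, -1) = 0
  height(20) = 1 + max(-1, 0) = 1
  height(19) = 1 + max(-1, 1) = 2
  height(34) = 1 + max(-1, -1) = 0
  height(32) = 1 + max(-1, 0) = 1
  height(22) = 1 + max(2, 1) = 3
Height = 3


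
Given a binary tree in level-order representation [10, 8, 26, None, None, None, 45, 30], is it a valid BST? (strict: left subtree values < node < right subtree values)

Level-order array: [10, 8, 26, None, None, None, 45, 30]
Validate using subtree bounds (lo, hi): at each node, require lo < value < hi,
then recurse left with hi=value and right with lo=value.
Preorder trace (stopping at first violation):
  at node 10 with bounds (-inf, +inf): OK
  at node 8 with bounds (-inf, 10): OK
  at node 26 with bounds (10, +inf): OK
  at node 45 with bounds (26, +inf): OK
  at node 30 with bounds (26, 45): OK
No violation found at any node.
Result: Valid BST


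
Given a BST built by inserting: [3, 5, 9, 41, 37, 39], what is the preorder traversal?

Tree insertion order: [3, 5, 9, 41, 37, 39]
Tree (level-order array): [3, None, 5, None, 9, None, 41, 37, None, None, 39]
Preorder traversal: [3, 5, 9, 41, 37, 39]


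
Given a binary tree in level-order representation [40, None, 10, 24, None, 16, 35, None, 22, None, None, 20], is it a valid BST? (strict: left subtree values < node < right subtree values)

Level-order array: [40, None, 10, 24, None, 16, 35, None, 22, None, None, 20]
Validate using subtree bounds (lo, hi): at each node, require lo < value < hi,
then recurse left with hi=value and right with lo=value.
Preorder trace (stopping at first violation):
  at node 40 with bounds (-inf, +inf): OK
  at node 10 with bounds (40, +inf): VIOLATION
Node 10 violates its bound: not (40 < 10 < +inf).
Result: Not a valid BST


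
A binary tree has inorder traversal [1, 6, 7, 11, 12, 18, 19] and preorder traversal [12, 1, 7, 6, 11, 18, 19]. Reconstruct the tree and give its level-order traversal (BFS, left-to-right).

Inorder:  [1, 6, 7, 11, 12, 18, 19]
Preorder: [12, 1, 7, 6, 11, 18, 19]
Algorithm: preorder visits root first, so consume preorder in order;
for each root, split the current inorder slice at that value into
left-subtree inorder and right-subtree inorder, then recurse.
Recursive splits:
  root=12; inorder splits into left=[1, 6, 7, 11], right=[18, 19]
  root=1; inorder splits into left=[], right=[6, 7, 11]
  root=7; inorder splits into left=[6], right=[11]
  root=6; inorder splits into left=[], right=[]
  root=11; inorder splits into left=[], right=[]
  root=18; inorder splits into left=[], right=[19]
  root=19; inorder splits into left=[], right=[]
Reconstructed level-order: [12, 1, 18, 7, 19, 6, 11]


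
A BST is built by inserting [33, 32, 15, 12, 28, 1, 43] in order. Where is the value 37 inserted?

Starting tree (level order): [33, 32, 43, 15, None, None, None, 12, 28, 1]
Insertion path: 33 -> 43
Result: insert 37 as left child of 43
Final tree (level order): [33, 32, 43, 15, None, 37, None, 12, 28, None, None, 1]


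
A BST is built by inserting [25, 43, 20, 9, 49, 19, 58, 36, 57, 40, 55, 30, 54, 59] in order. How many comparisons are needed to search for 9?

Search path for 9: 25 -> 20 -> 9
Found: True
Comparisons: 3


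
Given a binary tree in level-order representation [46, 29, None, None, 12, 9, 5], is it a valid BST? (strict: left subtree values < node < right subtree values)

Level-order array: [46, 29, None, None, 12, 9, 5]
Validate using subtree bounds (lo, hi): at each node, require lo < value < hi,
then recurse left with hi=value and right with lo=value.
Preorder trace (stopping at first violation):
  at node 46 with bounds (-inf, +inf): OK
  at node 29 with bounds (-inf, 46): OK
  at node 12 with bounds (29, 46): VIOLATION
Node 12 violates its bound: not (29 < 12 < 46).
Result: Not a valid BST


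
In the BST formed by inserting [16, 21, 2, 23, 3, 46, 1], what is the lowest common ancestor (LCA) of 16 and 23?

Tree insertion order: [16, 21, 2, 23, 3, 46, 1]
Tree (level-order array): [16, 2, 21, 1, 3, None, 23, None, None, None, None, None, 46]
In a BST, the LCA of p=16, q=23 is the first node v on the
root-to-leaf path with p <= v <= q (go left if both < v, right if both > v).
Walk from root:
  at 16: 16 <= 16 <= 23, this is the LCA
LCA = 16


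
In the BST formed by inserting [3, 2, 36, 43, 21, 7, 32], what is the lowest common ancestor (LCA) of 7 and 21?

Tree insertion order: [3, 2, 36, 43, 21, 7, 32]
Tree (level-order array): [3, 2, 36, None, None, 21, 43, 7, 32]
In a BST, the LCA of p=7, q=21 is the first node v on the
root-to-leaf path with p <= v <= q (go left if both < v, right if both > v).
Walk from root:
  at 3: both 7 and 21 > 3, go right
  at 36: both 7 and 21 < 36, go left
  at 21: 7 <= 21 <= 21, this is the LCA
LCA = 21


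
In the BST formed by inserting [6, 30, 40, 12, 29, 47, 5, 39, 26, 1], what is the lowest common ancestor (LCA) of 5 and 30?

Tree insertion order: [6, 30, 40, 12, 29, 47, 5, 39, 26, 1]
Tree (level-order array): [6, 5, 30, 1, None, 12, 40, None, None, None, 29, 39, 47, 26]
In a BST, the LCA of p=5, q=30 is the first node v on the
root-to-leaf path with p <= v <= q (go left if both < v, right if both > v).
Walk from root:
  at 6: 5 <= 6 <= 30, this is the LCA
LCA = 6


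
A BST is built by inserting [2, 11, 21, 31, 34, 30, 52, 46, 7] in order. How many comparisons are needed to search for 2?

Search path for 2: 2
Found: True
Comparisons: 1


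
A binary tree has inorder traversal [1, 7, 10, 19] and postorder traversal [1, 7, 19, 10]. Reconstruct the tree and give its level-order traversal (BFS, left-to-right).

Inorder:   [1, 7, 10, 19]
Postorder: [1, 7, 19, 10]
Algorithm: postorder visits root last, so walk postorder right-to-left;
each value is the root of the current inorder slice — split it at that
value, recurse on the right subtree first, then the left.
Recursive splits:
  root=10; inorder splits into left=[1, 7], right=[19]
  root=19; inorder splits into left=[], right=[]
  root=7; inorder splits into left=[1], right=[]
  root=1; inorder splits into left=[], right=[]
Reconstructed level-order: [10, 7, 19, 1]


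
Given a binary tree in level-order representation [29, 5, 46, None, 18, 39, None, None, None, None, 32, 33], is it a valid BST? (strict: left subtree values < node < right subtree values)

Level-order array: [29, 5, 46, None, 18, 39, None, None, None, None, 32, 33]
Validate using subtree bounds (lo, hi): at each node, require lo < value < hi,
then recurse left with hi=value and right with lo=value.
Preorder trace (stopping at first violation):
  at node 29 with bounds (-inf, +inf): OK
  at node 5 with bounds (-inf, 29): OK
  at node 18 with bounds (5, 29): OK
  at node 46 with bounds (29, +inf): OK
  at node 39 with bounds (29, 46): OK
  at node 32 with bounds (39, 46): VIOLATION
Node 32 violates its bound: not (39 < 32 < 46).
Result: Not a valid BST


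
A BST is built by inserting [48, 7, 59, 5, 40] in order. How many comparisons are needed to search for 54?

Search path for 54: 48 -> 59
Found: False
Comparisons: 2


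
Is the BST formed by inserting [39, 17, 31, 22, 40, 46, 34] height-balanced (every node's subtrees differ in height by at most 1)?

Tree (level-order array): [39, 17, 40, None, 31, None, 46, 22, 34]
Definition: a tree is height-balanced if, at every node, |h(left) - h(right)| <= 1 (empty subtree has height -1).
Bottom-up per-node check:
  node 22: h_left=-1, h_right=-1, diff=0 [OK], height=0
  node 34: h_left=-1, h_right=-1, diff=0 [OK], height=0
  node 31: h_left=0, h_right=0, diff=0 [OK], height=1
  node 17: h_left=-1, h_right=1, diff=2 [FAIL (|-1-1|=2 > 1)], height=2
  node 46: h_left=-1, h_right=-1, diff=0 [OK], height=0
  node 40: h_left=-1, h_right=0, diff=1 [OK], height=1
  node 39: h_left=2, h_right=1, diff=1 [OK], height=3
Node 17 violates the condition: |-1 - 1| = 2 > 1.
Result: Not balanced


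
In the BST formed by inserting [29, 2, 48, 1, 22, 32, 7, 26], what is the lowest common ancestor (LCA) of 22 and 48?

Tree insertion order: [29, 2, 48, 1, 22, 32, 7, 26]
Tree (level-order array): [29, 2, 48, 1, 22, 32, None, None, None, 7, 26]
In a BST, the LCA of p=22, q=48 is the first node v on the
root-to-leaf path with p <= v <= q (go left if both < v, right if both > v).
Walk from root:
  at 29: 22 <= 29 <= 48, this is the LCA
LCA = 29


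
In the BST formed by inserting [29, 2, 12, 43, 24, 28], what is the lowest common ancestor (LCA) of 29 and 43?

Tree insertion order: [29, 2, 12, 43, 24, 28]
Tree (level-order array): [29, 2, 43, None, 12, None, None, None, 24, None, 28]
In a BST, the LCA of p=29, q=43 is the first node v on the
root-to-leaf path with p <= v <= q (go left if both < v, right if both > v).
Walk from root:
  at 29: 29 <= 29 <= 43, this is the LCA
LCA = 29


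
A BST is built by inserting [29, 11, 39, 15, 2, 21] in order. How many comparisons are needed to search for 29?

Search path for 29: 29
Found: True
Comparisons: 1


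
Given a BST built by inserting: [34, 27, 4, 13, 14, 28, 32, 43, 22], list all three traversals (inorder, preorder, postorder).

Tree insertion order: [34, 27, 4, 13, 14, 28, 32, 43, 22]
Tree (level-order array): [34, 27, 43, 4, 28, None, None, None, 13, None, 32, None, 14, None, None, None, 22]
Inorder (L, root, R): [4, 13, 14, 22, 27, 28, 32, 34, 43]
Preorder (root, L, R): [34, 27, 4, 13, 14, 22, 28, 32, 43]
Postorder (L, R, root): [22, 14, 13, 4, 32, 28, 27, 43, 34]


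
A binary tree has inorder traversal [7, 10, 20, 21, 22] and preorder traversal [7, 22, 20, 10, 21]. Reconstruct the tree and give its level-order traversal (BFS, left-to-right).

Inorder:  [7, 10, 20, 21, 22]
Preorder: [7, 22, 20, 10, 21]
Algorithm: preorder visits root first, so consume preorder in order;
for each root, split the current inorder slice at that value into
left-subtree inorder and right-subtree inorder, then recurse.
Recursive splits:
  root=7; inorder splits into left=[], right=[10, 20, 21, 22]
  root=22; inorder splits into left=[10, 20, 21], right=[]
  root=20; inorder splits into left=[10], right=[21]
  root=10; inorder splits into left=[], right=[]
  root=21; inorder splits into left=[], right=[]
Reconstructed level-order: [7, 22, 20, 10, 21]


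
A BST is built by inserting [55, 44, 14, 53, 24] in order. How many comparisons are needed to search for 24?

Search path for 24: 55 -> 44 -> 14 -> 24
Found: True
Comparisons: 4


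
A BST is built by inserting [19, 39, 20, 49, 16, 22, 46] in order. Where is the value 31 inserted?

Starting tree (level order): [19, 16, 39, None, None, 20, 49, None, 22, 46]
Insertion path: 19 -> 39 -> 20 -> 22
Result: insert 31 as right child of 22
Final tree (level order): [19, 16, 39, None, None, 20, 49, None, 22, 46, None, None, 31]


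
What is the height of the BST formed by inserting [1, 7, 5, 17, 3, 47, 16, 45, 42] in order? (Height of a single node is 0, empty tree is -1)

Insertion order: [1, 7, 5, 17, 3, 47, 16, 45, 42]
Tree (level-order array): [1, None, 7, 5, 17, 3, None, 16, 47, None, None, None, None, 45, None, 42]
Compute height bottom-up (empty subtree = -1):
  height(3) = 1 + max(-1, -1) = 0
  height(5) = 1 + max(0, -1) = 1
  height(16) = 1 + max(-1, -1) = 0
  height(42) = 1 + max(-1, -1) = 0
  height(45) = 1 + max(0, -1) = 1
  height(47) = 1 + max(1, -1) = 2
  height(17) = 1 + max(0, 2) = 3
  height(7) = 1 + max(1, 3) = 4
  height(1) = 1 + max(-1, 4) = 5
Height = 5


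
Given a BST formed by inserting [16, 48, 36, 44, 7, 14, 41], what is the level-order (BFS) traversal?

Tree insertion order: [16, 48, 36, 44, 7, 14, 41]
Tree (level-order array): [16, 7, 48, None, 14, 36, None, None, None, None, 44, 41]
BFS from the root, enqueuing left then right child of each popped node:
  queue [16] -> pop 16, enqueue [7, 48], visited so far: [16]
  queue [7, 48] -> pop 7, enqueue [14], visited so far: [16, 7]
  queue [48, 14] -> pop 48, enqueue [36], visited so far: [16, 7, 48]
  queue [14, 36] -> pop 14, enqueue [none], visited so far: [16, 7, 48, 14]
  queue [36] -> pop 36, enqueue [44], visited so far: [16, 7, 48, 14, 36]
  queue [44] -> pop 44, enqueue [41], visited so far: [16, 7, 48, 14, 36, 44]
  queue [41] -> pop 41, enqueue [none], visited so far: [16, 7, 48, 14, 36, 44, 41]
Result: [16, 7, 48, 14, 36, 44, 41]


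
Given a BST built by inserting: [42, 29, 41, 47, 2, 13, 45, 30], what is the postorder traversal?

Tree insertion order: [42, 29, 41, 47, 2, 13, 45, 30]
Tree (level-order array): [42, 29, 47, 2, 41, 45, None, None, 13, 30]
Postorder traversal: [13, 2, 30, 41, 29, 45, 47, 42]


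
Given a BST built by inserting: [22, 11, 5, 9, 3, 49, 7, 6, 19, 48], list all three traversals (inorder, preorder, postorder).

Tree insertion order: [22, 11, 5, 9, 3, 49, 7, 6, 19, 48]
Tree (level-order array): [22, 11, 49, 5, 19, 48, None, 3, 9, None, None, None, None, None, None, 7, None, 6]
Inorder (L, root, R): [3, 5, 6, 7, 9, 11, 19, 22, 48, 49]
Preorder (root, L, R): [22, 11, 5, 3, 9, 7, 6, 19, 49, 48]
Postorder (L, R, root): [3, 6, 7, 9, 5, 19, 11, 48, 49, 22]


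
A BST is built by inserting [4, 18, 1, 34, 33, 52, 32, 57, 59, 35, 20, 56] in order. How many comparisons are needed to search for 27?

Search path for 27: 4 -> 18 -> 34 -> 33 -> 32 -> 20
Found: False
Comparisons: 6


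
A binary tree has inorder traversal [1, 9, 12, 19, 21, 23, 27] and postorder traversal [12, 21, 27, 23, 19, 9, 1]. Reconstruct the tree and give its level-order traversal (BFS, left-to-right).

Inorder:   [1, 9, 12, 19, 21, 23, 27]
Postorder: [12, 21, 27, 23, 19, 9, 1]
Algorithm: postorder visits root last, so walk postorder right-to-left;
each value is the root of the current inorder slice — split it at that
value, recurse on the right subtree first, then the left.
Recursive splits:
  root=1; inorder splits into left=[], right=[9, 12, 19, 21, 23, 27]
  root=9; inorder splits into left=[], right=[12, 19, 21, 23, 27]
  root=19; inorder splits into left=[12], right=[21, 23, 27]
  root=23; inorder splits into left=[21], right=[27]
  root=27; inorder splits into left=[], right=[]
  root=21; inorder splits into left=[], right=[]
  root=12; inorder splits into left=[], right=[]
Reconstructed level-order: [1, 9, 19, 12, 23, 21, 27]


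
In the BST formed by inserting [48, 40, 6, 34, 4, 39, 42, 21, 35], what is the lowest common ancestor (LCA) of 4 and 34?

Tree insertion order: [48, 40, 6, 34, 4, 39, 42, 21, 35]
Tree (level-order array): [48, 40, None, 6, 42, 4, 34, None, None, None, None, 21, 39, None, None, 35]
In a BST, the LCA of p=4, q=34 is the first node v on the
root-to-leaf path with p <= v <= q (go left if both < v, right if both > v).
Walk from root:
  at 48: both 4 and 34 < 48, go left
  at 40: both 4 and 34 < 40, go left
  at 6: 4 <= 6 <= 34, this is the LCA
LCA = 6


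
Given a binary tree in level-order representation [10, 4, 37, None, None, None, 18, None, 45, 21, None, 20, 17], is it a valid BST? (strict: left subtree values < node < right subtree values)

Level-order array: [10, 4, 37, None, None, None, 18, None, 45, 21, None, 20, 17]
Validate using subtree bounds (lo, hi): at each node, require lo < value < hi,
then recurse left with hi=value and right with lo=value.
Preorder trace (stopping at first violation):
  at node 10 with bounds (-inf, +inf): OK
  at node 4 with bounds (-inf, 10): OK
  at node 37 with bounds (10, +inf): OK
  at node 18 with bounds (37, +inf): VIOLATION
Node 18 violates its bound: not (37 < 18 < +inf).
Result: Not a valid BST


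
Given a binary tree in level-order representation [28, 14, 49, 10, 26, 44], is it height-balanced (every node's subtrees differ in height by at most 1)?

Tree (level-order array): [28, 14, 49, 10, 26, 44]
Definition: a tree is height-balanced if, at every node, |h(left) - h(right)| <= 1 (empty subtree has height -1).
Bottom-up per-node check:
  node 10: h_left=-1, h_right=-1, diff=0 [OK], height=0
  node 26: h_left=-1, h_right=-1, diff=0 [OK], height=0
  node 14: h_left=0, h_right=0, diff=0 [OK], height=1
  node 44: h_left=-1, h_right=-1, diff=0 [OK], height=0
  node 49: h_left=0, h_right=-1, diff=1 [OK], height=1
  node 28: h_left=1, h_right=1, diff=0 [OK], height=2
All nodes satisfy the balance condition.
Result: Balanced


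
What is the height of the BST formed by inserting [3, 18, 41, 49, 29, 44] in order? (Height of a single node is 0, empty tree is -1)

Insertion order: [3, 18, 41, 49, 29, 44]
Tree (level-order array): [3, None, 18, None, 41, 29, 49, None, None, 44]
Compute height bottom-up (empty subtree = -1):
  height(29) = 1 + max(-1, -1) = 0
  height(44) = 1 + max(-1, -1) = 0
  height(49) = 1 + max(0, -1) = 1
  height(41) = 1 + max(0, 1) = 2
  height(18) = 1 + max(-1, 2) = 3
  height(3) = 1 + max(-1, 3) = 4
Height = 4


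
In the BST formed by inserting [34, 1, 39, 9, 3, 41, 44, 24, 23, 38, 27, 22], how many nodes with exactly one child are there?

Tree built from: [34, 1, 39, 9, 3, 41, 44, 24, 23, 38, 27, 22]
Tree (level-order array): [34, 1, 39, None, 9, 38, 41, 3, 24, None, None, None, 44, None, None, 23, 27, None, None, 22]
Rule: These are nodes with exactly 1 non-null child.
Per-node child counts:
  node 34: 2 child(ren)
  node 1: 1 child(ren)
  node 9: 2 child(ren)
  node 3: 0 child(ren)
  node 24: 2 child(ren)
  node 23: 1 child(ren)
  node 22: 0 child(ren)
  node 27: 0 child(ren)
  node 39: 2 child(ren)
  node 38: 0 child(ren)
  node 41: 1 child(ren)
  node 44: 0 child(ren)
Matching nodes: [1, 23, 41]
Count of nodes with exactly one child: 3


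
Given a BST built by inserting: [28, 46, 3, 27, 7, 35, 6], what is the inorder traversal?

Tree insertion order: [28, 46, 3, 27, 7, 35, 6]
Tree (level-order array): [28, 3, 46, None, 27, 35, None, 7, None, None, None, 6]
Inorder traversal: [3, 6, 7, 27, 28, 35, 46]


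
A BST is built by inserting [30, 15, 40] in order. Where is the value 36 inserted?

Starting tree (level order): [30, 15, 40]
Insertion path: 30 -> 40
Result: insert 36 as left child of 40
Final tree (level order): [30, 15, 40, None, None, 36]


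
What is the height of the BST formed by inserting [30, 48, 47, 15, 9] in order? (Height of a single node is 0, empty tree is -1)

Insertion order: [30, 48, 47, 15, 9]
Tree (level-order array): [30, 15, 48, 9, None, 47]
Compute height bottom-up (empty subtree = -1):
  height(9) = 1 + max(-1, -1) = 0
  height(15) = 1 + max(0, -1) = 1
  height(47) = 1 + max(-1, -1) = 0
  height(48) = 1 + max(0, -1) = 1
  height(30) = 1 + max(1, 1) = 2
Height = 2


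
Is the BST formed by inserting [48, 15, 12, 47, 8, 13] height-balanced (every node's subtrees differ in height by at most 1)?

Tree (level-order array): [48, 15, None, 12, 47, 8, 13]
Definition: a tree is height-balanced if, at every node, |h(left) - h(right)| <= 1 (empty subtree has height -1).
Bottom-up per-node check:
  node 8: h_left=-1, h_right=-1, diff=0 [OK], height=0
  node 13: h_left=-1, h_right=-1, diff=0 [OK], height=0
  node 12: h_left=0, h_right=0, diff=0 [OK], height=1
  node 47: h_left=-1, h_right=-1, diff=0 [OK], height=0
  node 15: h_left=1, h_right=0, diff=1 [OK], height=2
  node 48: h_left=2, h_right=-1, diff=3 [FAIL (|2--1|=3 > 1)], height=3
Node 48 violates the condition: |2 - -1| = 3 > 1.
Result: Not balanced
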